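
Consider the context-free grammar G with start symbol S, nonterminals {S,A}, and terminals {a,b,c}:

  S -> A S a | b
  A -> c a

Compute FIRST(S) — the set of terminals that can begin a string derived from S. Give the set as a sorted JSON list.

FIRST iteration:
pass 1:
  A via A→c a: +{c}
  S via S→A S a: +{c}
  S via S→b: +{b}
  FIRST[S]={b,c}  FIRST[A]={c}
pass 2: done
  FIRST[S]={b,c}  FIRST[A]={c}

FIRST(S) = ["b", "c"]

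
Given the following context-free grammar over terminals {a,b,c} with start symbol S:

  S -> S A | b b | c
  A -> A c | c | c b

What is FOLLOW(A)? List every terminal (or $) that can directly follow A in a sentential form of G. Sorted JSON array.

FIRST iteration:
pass 1:
  A via A→c: +{c}
  S via S→b b: +{b}
  S via S→c: +{c}
  S: {b,c}  A: {c}
pass 2: — fixpoint
  S: {b,c}  A: {c}

Compute FOLLOW by fixpoint:
seed FOLLOW(S) with $
iter 1:
  A→A c: FOLLOW(A) ⊇ FIRST(c) = {c}; new: +{c}
  S→S A: FOLLOW(S) ⊇ FIRST(A) = {c}; new: +{c}
  S→S A: FOLLOW(A) ⊇ FOLLOW(S) ⊇ {$,c}; new: +{$}
  FOLLOW(S)={$,c}  FOLLOW(A)={$,c}
iter 2: done
  FOLLOW(S)={$,c}  FOLLOW(A)={$,c}

FOLLOW(A) = ["$", "c"]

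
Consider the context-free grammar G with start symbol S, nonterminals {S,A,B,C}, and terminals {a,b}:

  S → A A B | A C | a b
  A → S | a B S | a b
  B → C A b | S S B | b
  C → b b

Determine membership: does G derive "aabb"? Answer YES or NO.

Convert to CNF:
  S -> A C | A X6 | T0 T1
  A -> A C | A X2 | T0 T1 | T0 X3
  B -> C X4 | S X5 | b
  C -> T1 T1
  T0 -> a
  T1 -> b
  X2 -> A B
  X3 -> B S
  X4 -> A T1
  X5 -> S B
  X6 -> A B

CYK fill:
  T[0,0] 'a' = {T0}  orig:{}
  T[1,1] 'a' = {T0}  orig:{}
  T[2,2] 'b' = {B,T1}  orig:{B}
  T[3,3] 'b' = {B,T1}  orig:{B}
  T[0,1] 'aa' = ∅
  T[1,2] 'ab' = {A,S}
  T[2,3] 'bb' = {C}
  T[0,2] 'aab' = ∅
  T[1,3] 'abb' = {X2,X4,X5,X6}  orig:{}
  T[0,3] 'aabb' = ∅

S ∉ T[0,3] ⇒ NO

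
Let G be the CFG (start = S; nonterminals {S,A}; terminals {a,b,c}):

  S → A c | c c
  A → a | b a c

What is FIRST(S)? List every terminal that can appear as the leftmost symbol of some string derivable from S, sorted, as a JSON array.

FIRST sets, iterate to fixpoint:
pass 1:
  A via A→a: +{a}
  A via A→b a c: +{b}
  S via S→A c: +{a,b}
  S via S→c c: +{c}
  FIRST(S)={a,b,c}  FIRST(A)={a,b}
pass 2: — fixpoint
  FIRST(S)={a,b,c}  FIRST(A)={a,b}

FIRST(S) = ["a", "b", "c"]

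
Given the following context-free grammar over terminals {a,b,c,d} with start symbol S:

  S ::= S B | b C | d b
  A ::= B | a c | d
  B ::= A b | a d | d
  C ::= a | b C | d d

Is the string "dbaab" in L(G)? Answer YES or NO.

Convert to CNF:
  S -> S B | T0 C | T3 T0
  A -> A T0 | T1 T2 | T1 T3 | d
  B -> A T0 | T1 T3 | d
  C -> T0 C | T3 T3 | a
  T0 -> b
  T1 -> a
  T2 -> c
  T3 -> d

Fill CYK table bottom-up:
  T[0,0] 'd' = {A,B,T3}  orig:{A,B}
  T[1,1] 'b' = {T0}  orig:{}
  T[2,2] 'a' = {C,T1}  orig:{C}
  T[3,3] 'a' = {C,T1}  orig:{C}
  T[4,4] 'b' = {T0}  orig:{}
  T[0,1] 'db' = {A,B,S}
  T[1,2] 'ba' = {C,S}
  T[2,3] 'aa' = ∅
  T[3,4] 'ab' = ∅
  T[0,2] 'dba' = ∅
  T[1,3] 'baa' = ∅
  T[2,4] 'aab' = ∅
  T[0,3] 'dbaa' = ∅
  T[1,4] 'baab' = ∅
  T[0,4] 'dbaab' = ∅

S ∉ T[0,4] ⇒ NO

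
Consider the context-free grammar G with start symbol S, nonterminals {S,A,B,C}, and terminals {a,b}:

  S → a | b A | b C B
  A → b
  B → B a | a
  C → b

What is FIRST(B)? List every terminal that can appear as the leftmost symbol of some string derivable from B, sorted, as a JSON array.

FIRST sets, iterate to fixpoint:
iter 1:
  A via A→b: +{b}
  B via B→a: +{a}
  C via C→b: +{b}
  S via S→a: +{a}
  S via S→b A: +{b}
  FIRST(S)={a,b}  FIRST(A)={b}  FIRST(B)={a}  FIRST(C)={b}
iter 2: done
  FIRST(S)={a,b}  FIRST(A)={b}  FIRST(B)={a}  FIRST(C)={b}

FIRST(B) = ["a"]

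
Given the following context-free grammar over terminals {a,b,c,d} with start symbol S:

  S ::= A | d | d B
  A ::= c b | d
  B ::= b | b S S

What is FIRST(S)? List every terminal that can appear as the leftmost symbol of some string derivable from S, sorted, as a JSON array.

FIRST iteration:
[1]
  A via A→c b: +{c}
  A via A→d: +{d}
  B via B→b: +{b}
  S via S→A: +{c,d}
  FIRST(S)={c,d}  FIRST(A)={c,d}  FIRST(B)={b}
[2] — fixpoint
  FIRST(S)={c,d}  FIRST(A)={c,d}  FIRST(B)={b}

FIRST(S) = ["c", "d"]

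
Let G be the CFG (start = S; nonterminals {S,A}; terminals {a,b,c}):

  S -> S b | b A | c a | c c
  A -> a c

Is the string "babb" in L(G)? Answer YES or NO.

CNF form of G:
  S -> S T2 | T1 T0 | T1 T1 | T2 A
  A -> T0 T1
  T0 -> a
  T1 -> c
  T2 -> b

CYK table (by increasing span):
  T[0,0] 'b' = {T2}  orig:{}
  T[1,1] 'a' = {T0}  orig:{}
  T[2,2] 'b' = {T2}  orig:{}
  T[3,3] 'b' = {T2}  orig:{}
  T[0,1] 'ba' = ∅
  T[1,2] 'ab' = ∅
  T[2,3] 'bb' = ∅
  T[0,2] 'bab' = ∅
  T[1,3] 'abb' = ∅
  T[0,3] 'babb' = ∅

S ∉ T[0,3] ⇒ NO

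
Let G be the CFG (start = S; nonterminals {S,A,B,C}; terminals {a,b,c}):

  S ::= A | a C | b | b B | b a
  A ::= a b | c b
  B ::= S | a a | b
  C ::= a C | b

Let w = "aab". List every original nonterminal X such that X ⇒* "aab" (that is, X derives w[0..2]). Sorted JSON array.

CNF form of G:
  S -> T0 C | T0 T1 | T1 B | T1 T0 | T2 T1 | b
  A -> T0 T1 | T2 T1
  B -> T0 C | T0 T0 | T0 T1 | T1 B | T1 T0 | T2 T1 | b
  C -> T0 C | b
  T0 -> a
  T1 -> b
  T2 -> c

CYK table (by increasing span) (cells [i..j] with 0 ≤ i ≤ j ≤ 2 only):
  cell(0,0) a: {T0}  orig:{}
  cell(1,1) a: {T0}  orig:{}
  cell(2,2) b: {B,C,S,T1}  orig:{B,C,S}
  cell(0,1) aa: {B}
  cell(1,2) ab: {A,B,C,S}
  cell(0,2) aab: {B,C,S}

Original NTs in T[0,2] deriving "aab": ["B", "C", "S"]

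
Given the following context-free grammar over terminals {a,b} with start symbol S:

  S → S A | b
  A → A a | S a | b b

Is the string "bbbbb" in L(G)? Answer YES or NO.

CNF form of G:
  S -> S A | b
  A -> A T0 | S T0 | T1 T1
  T0 -> a
  T1 -> b

Fill CYK table bottom-up:
  [0..0]={S,T1}  "b"  orig:{S}
  [1..1]={S,T1}  "b"  orig:{S}
  [2..2]={S,T1}  "b"  orig:{S}
  [3..3]={S,T1}  "b"  orig:{S}
  [4..4]={S,T1}  "b"  orig:{S}
  [0..1]={A}  "bb"
  [1..2]={A}  "bb"
  [2..3]={A}  "bb"
  [3..4]={A}  "bb"
  [0..2]={S}  "bbb"
  [1..3]={S}  "bbb"
  [2..4]={S}  "bbb"
  [0..3]=∅  "bbbb"
  [1..4]=∅  "bbbb"
  [0..4]={S}  "bbbbb"

S ∈ T[0,4] ⇒ YES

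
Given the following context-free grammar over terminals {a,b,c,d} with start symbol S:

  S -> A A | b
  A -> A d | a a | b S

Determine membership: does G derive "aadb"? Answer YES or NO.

CNF form of G:
  S -> A A | b
  A -> A T0 | T1 T1 | T2 S
  T0 -> d
  T1 -> a
  T2 -> b

CYK fill:
  T[0,0] 'a' = {T1}  orig:{}
  T[1,1] 'a' = {T1}  orig:{}
  T[2,2] 'd' = {T0}  orig:{}
  T[3,3] 'b' = {S,T2}  orig:{S}
  T[0,1] 'aa' = {A}
  T[1,2] 'ad' = ∅
  T[2,3] 'db' = ∅
  T[0,2] 'aad' = {A}
  T[1,3] 'adb' = ∅
  T[0,3] 'aadb' = ∅

S ∉ T[0,3] ⇒ NO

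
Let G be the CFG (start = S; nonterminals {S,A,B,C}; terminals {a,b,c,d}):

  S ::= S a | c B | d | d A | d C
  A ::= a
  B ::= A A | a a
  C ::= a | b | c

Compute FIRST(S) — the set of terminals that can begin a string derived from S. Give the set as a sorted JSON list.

Compute FIRST by fixpoint:
pass 1:
  A via A→a: +{a}
  B via B→A A: +{a}
  C via C→a: +{a}
  C via C→b: +{b}
  C via C→c: +{c}
  S via S→c B: +{c}
  S via S→d: +{d}
  S: {c,d}  A: {a}  B: {a}  C: {a,b,c}
pass 2: — fixpoint
  S: {c,d}  A: {a}  B: {a}  C: {a,b,c}

FIRST(S) = ["c", "d"]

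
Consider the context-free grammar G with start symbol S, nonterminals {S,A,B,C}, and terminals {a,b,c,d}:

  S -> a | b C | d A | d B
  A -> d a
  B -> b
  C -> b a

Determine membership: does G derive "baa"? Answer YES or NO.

CNF form of G:
  S -> T0 A | T0 B | T2 C | a
  A -> T0 T1
  B -> b
  C -> T2 T1
  T0 -> d
  T1 -> a
  T2 -> b

Fill CYK table bottom-up:
  [0..0]={B,T2}  "b"  orig:{B}
  [1..1]={S,T1}  "a"  orig:{S}
  [2..2]={S,T1}  "a"  orig:{S}
  [0..1]={C}  "ba"
  [1..2]=∅  "aa"
  [0..2]=∅  "baa"

S ∉ T[0,2] ⇒ NO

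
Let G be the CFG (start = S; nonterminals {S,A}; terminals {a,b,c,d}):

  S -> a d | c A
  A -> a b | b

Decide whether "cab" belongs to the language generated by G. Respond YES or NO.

Convert to CNF:
  S -> T0 T2 | T3 A
  A -> T0 T1 | b
  T0 -> a
  T1 -> b
  T2 -> d
  T3 -> c

Fill CYK table bottom-up:
  [0..0]={T3}  "c"  orig:{}
  [1..1]={T0}  "a"  orig:{}
  [2..2]={A,T1}  "b"  orig:{A}
  [0..1]=∅  "ca"
  [1..2]={A}  "ab"
  [0..2]={S}  "cab"

S ∈ T[0,2] ⇒ YES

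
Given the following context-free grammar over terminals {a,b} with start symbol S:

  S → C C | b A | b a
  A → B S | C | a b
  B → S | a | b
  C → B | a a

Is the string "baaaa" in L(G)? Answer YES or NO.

Convert to CNF:
  S -> C C | T1 A | T1 T0
  A -> B S | C C | T0 T0 | T0 T1 | T1 A | T1 T0 | a | b
  B -> C C | T1 A | T1 T0 | a | b
  C -> C C | T0 T0 | T1 A | T1 T0 | a | b
  T0 -> a
  T1 -> b

CYK fill:
  T[0,0] 'b' = {A,B,C,T1}  orig:{A,B,C}
  T[1,1] 'a' = {A,B,C,T0}  orig:{A,B,C}
  T[2,2] 'a' = {A,B,C,T0}  orig:{A,B,C}
  T[3,3] 'a' = {A,B,C,T0}  orig:{A,B,C}
  T[4,4] 'a' = {A,B,C,T0}  orig:{A,B,C}
  T[0,1] 'ba' = {A,B,C,S}
  T[1,2] 'aa' = {A,B,C,S}
  T[2,3] 'aa' = {A,B,C,S}
  T[3,4] 'aa' = {A,B,C,S}
  T[0,2] 'baa' = {A,B,C,S}
  T[1,3] 'aaa' = {A,B,C,S}
  T[2,4] 'aaa' = {A,B,C,S}
  T[0,3] 'baaa' = {A,B,C,S}
  T[1,4] 'aaaa' = {A,B,C,S}
  T[0,4] 'baaaa' = {A,B,C,S}

S ∈ T[0,4] ⇒ YES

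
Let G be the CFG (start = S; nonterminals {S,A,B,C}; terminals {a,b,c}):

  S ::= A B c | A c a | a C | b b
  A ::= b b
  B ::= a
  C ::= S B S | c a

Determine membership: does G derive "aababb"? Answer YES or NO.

Convert to CNF:
  S -> A X4 | A X5 | T0 T0 | T2 C
  A -> T0 T0
  B -> a
  C -> S X3 | T1 T2
  T0 -> b
  T1 -> c
  T2 -> a
  X3 -> B S
  X4 -> B T1
  X5 -> T1 T2

CYK table (by increasing span):
  T[0,0] 'a' = {B,T2}  orig:{B}
  T[1,1] 'a' = {B,T2}  orig:{B}
  T[2,2] 'b' = {T0}  orig:{}
  T[3,3] 'a' = {B,T2}  orig:{B}
  T[4,4] 'b' = {T0}  orig:{}
  T[5,5] 'b' = {T0}  orig:{}
  T[0,1] 'aa' = ∅
  T[1,2] 'ab' = ∅
  T[2,3] 'ba' = ∅
  T[3,4] 'ab' = ∅
  T[4,5] 'bb' = {A,S}
  T[0,2] 'aab' = ∅
  T[1,3] 'aba' = ∅
  T[2,4] 'bab' = ∅
  T[3,5] 'abb' = {X3}  orig:{}
  T[0,3] 'aaba' = ∅
  T[1,4] 'abab' = ∅
  T[2,5] 'babb' = ∅
  T[0,4] 'aabab' = ∅
  T[1,5] 'ababb' = ∅
  T[0,5] 'aababb' = ∅

S ∉ T[0,5] ⇒ NO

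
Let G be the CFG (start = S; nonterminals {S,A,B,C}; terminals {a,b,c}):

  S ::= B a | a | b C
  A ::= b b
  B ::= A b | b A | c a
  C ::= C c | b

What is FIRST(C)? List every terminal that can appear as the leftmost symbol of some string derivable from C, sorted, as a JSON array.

FIRST sets, iterate to fixpoint:
iter 1:
  A via A→b b: +{b}
  B via B→A b: +{b}
  B via B→c a: +{c}
  C via C→b: +{b}
  S via S→B a: +{b,c}
  S via S→a: +{a}
  S: {a,b,c}  A: {b}  B: {b,c}  C: {b}
iter 2: — fixpoint
  S: {a,b,c}  A: {b}  B: {b,c}  C: {b}

FIRST(C) = ["b"]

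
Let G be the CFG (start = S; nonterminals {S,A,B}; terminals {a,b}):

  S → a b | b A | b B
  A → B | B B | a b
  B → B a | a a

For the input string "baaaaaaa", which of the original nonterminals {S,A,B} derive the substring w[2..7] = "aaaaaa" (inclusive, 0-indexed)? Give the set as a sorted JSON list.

CNF form of G:
  S -> T0 T1 | T1 A | T1 B
  A -> B B | B T0 | T0 T0 | T0 T1
  B -> B T0 | T0 T0
  T0 -> a
  T1 -> b

CYK table (by increasing span) (cells [i..j] with 2 ≤ i ≤ j ≤ 7 only):
  T[2,2] 'a' = {T0}  orig:{}
  T[3,3] 'a' = {T0}  orig:{}
  T[4,4] 'a' = {T0}  orig:{}
  T[5,5] 'a' = {T0}  orig:{}
  T[6,6] 'a' = {T0}  orig:{}
  T[7,7] 'a' = {T0}  orig:{}
  T[2,3] 'aa' = {A,B}
  T[3,4] 'aa' = {A,B}
  T[4,5] 'aa' = {A,B}
  T[5,6] 'aa' = {A,B}
  T[6,7] 'aa' = {A,B}
  T[2,4] 'aaa' = {A,B}
  T[3,5] 'aaa' = {A,B}
  T[4,6] 'aaa' = {A,B}
  T[5,7] 'aaa' = {A,B}
  T[2,5] 'aaaa' = {A,B}
  T[3,6] 'aaaa' = {A,B}
  T[4,7] 'aaaa' = {A,B}
  T[2,6] 'aaaaa' = {A,B}
  T[3,7] 'aaaaa' = {A,B}
  T[2,7] 'aaaaaa' = {A,B}

Original NTs in T[2,7] deriving "aaaaaa": ["A", "B"]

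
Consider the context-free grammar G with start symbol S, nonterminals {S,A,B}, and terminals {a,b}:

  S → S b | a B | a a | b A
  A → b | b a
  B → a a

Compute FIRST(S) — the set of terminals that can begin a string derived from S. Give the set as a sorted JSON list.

Compute FIRST by fixpoint:
pass 1:
  A via A→b: +{b}
  B via B→a a: +{a}
  S via S→a B: +{a}
  S via S→b A: +{b}
  S: {a,b}  A: {b}  B: {a}
pass 2: (no change)
  S: {a,b}  A: {b}  B: {a}

FIRST(S) = ["a", "b"]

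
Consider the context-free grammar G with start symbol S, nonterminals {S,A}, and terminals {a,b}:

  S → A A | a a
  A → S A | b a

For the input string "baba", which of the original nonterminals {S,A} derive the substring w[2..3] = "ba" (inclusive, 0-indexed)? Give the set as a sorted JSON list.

CNF form of G:
  S -> A A | T1 T1
  A -> S A | T0 T1
  T0 -> b
  T1 -> a

CYK fill (cells [i..j] with 2 ≤ i ≤ j ≤ 3 only):
  cell(2,2) b: {T0}  orig:{}
  cell(3,3) a: {T1}  orig:{}
  cell(2,3) ba: {A}

Original NTs in T[2,3] deriving "ba": ["A"]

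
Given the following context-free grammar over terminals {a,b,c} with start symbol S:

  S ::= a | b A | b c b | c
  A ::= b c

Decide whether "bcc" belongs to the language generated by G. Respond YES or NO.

CNF form of G:
  S -> T0 A | T0 X2 | a | c
  A -> T0 T1
  T0 -> b
  T1 -> c
  X2 -> T1 T0

CYK fill:
  T[0,0] 'b' = {T0}  orig:{}
  T[1,1] 'c' = {S,T1}  orig:{S}
  T[2,2] 'c' = {S,T1}  orig:{S}
  T[0,1] 'bc' = {A}
  T[1,2] 'cc' = ∅
  T[0,2] 'bcc' = ∅

S ∉ T[0,2] ⇒ NO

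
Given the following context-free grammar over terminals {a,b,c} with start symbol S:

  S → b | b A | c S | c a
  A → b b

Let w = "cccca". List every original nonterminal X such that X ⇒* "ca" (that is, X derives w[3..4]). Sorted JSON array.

Convert to CNF:
  S -> T0 A | T1 S | T1 T2 | b
  A -> T0 T0
  T0 -> b
  T1 -> c
  T2 -> a

CYK fill (cells [i..j] with 3 ≤ i ≤ j ≤ 4 only):
  [3..3]={T1}  "c"  orig:{}
  [4..4]={T2}  "a"  orig:{}
  [3..4]={S}  "ca"

Original NTs in T[3,4] deriving "ca": ["S"]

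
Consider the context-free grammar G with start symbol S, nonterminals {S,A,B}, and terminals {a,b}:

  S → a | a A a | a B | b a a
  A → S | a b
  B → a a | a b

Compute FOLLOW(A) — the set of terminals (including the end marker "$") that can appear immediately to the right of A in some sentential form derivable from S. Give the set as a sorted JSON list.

FIRST sets, iterate to fixpoint:
iter 1:
  A via A→a b: +{a}
  B via B→a a: +{a}
  S via S→a: +{a}
  S via S→b a a: +{b}
  FIRST(S)={a,b}  FIRST(A)={a}  FIRST(B)={a}
iter 2:
  A via A→S: +{b}
  FIRST(S)={a,b}  FIRST(A)={a,b}  FIRST(B)={a}
iter 3: (stable)
  FIRST(S)={a,b}  FIRST(A)={a,b}  FIRST(B)={a}

FOLLOW iteration:
initialize: $ ∈ FOLLOW(S)
[1]
  S→a A a: FOLLOW(A) ⊇ FIRST(a) = {a}; new: +{a}
  S→a B: FOLLOW(B) ⊇ FOLLOW(S) ⊇ {$}; new: +{$}
  FOLLOW(S)={$}  FOLLOW(A)={a}  FOLLOW(B)={$}
[2]
  A→S: FOLLOW(S) ⊇ FOLLOW(A) ⊇ {a}; new: +{a}
  S→a B: FOLLOW(B) ⊇ FOLLOW(S) ⊇ {$,a}; new: +{a}
  FOLLOW(S)={$,a}  FOLLOW(A)={a}  FOLLOW(B)={$,a}
[3] — fixpoint
  FOLLOW(S)={$,a}  FOLLOW(A)={a}  FOLLOW(B)={$,a}

FOLLOW(A) = ["a"]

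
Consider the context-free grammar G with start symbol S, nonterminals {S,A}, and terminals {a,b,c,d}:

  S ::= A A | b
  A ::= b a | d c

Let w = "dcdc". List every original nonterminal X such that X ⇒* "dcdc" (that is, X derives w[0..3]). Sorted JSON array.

CNF form of G:
  S -> A A | b
  A -> T0 T1 | T2 T3
  T0 -> b
  T1 -> a
  T2 -> d
  T3 -> c

CYK table (by increasing span) — only the sub-triangle for w[0..3]:
  [0..0]={T2}  "d"  orig:{}
  [1..1]={T3}  "c"  orig:{}
  [2..2]={T2}  "d"  orig:{}
  [3..3]={T3}  "c"  orig:{}
  [0..1]={A}  "dc"
  [1..2]=∅  "cd"
  [2..3]={A}  "dc"
  [0..2]=∅  "dcd"
  [1..3]=∅  "cdc"
  [0..3]={S}  "dcdc"

Original NTs in T[0,3] deriving "dcdc": ["S"]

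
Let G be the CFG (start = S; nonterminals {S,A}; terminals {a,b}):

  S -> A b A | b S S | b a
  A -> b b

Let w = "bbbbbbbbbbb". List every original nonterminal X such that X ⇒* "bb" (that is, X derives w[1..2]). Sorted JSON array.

Convert to CNF:
  S -> A X2 | T0 T1 | T0 X3
  A -> T0 T0
  T0 -> b
  T1 -> a
  X2 -> T0 A
  X3 -> S S

Fill CYK table bottom-up — only the sub-triangle for w[1..2]:
  [1..1]={T0}  "b"  orig:{}
  [2..2]={T0}  "b"  orig:{}
  [1..2]={A}  "bb"

Original NTs in T[1,2] deriving "bb": ["A"]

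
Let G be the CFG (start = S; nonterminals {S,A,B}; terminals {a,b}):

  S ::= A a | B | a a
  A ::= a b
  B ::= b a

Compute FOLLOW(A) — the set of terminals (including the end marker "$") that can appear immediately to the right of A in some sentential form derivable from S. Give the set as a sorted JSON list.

FIRST iteration:
[1]
  A via A→a b: +{a}
  B via B→b a: +{b}
  S via S→A a: +{a}
  S via S→B: +{b}
  S: {a,b}  A: {a}  B: {b}
[2] — fixpoint
  S: {a,b}  A: {a}  B: {b}

FOLLOW iteration:
seed FOLLOW(S) with $
iter 1:
  S→A a: FOLLOW(A) ⊇ FIRST(a) = {a}; new: +{a}
  S→B: FOLLOW(B) ⊇ FOLLOW(S) ⊇ {$}; new: +{$}
  S: {$}  A: {a}  B: {$}
iter 2: — fixpoint
  S: {$}  A: {a}  B: {$}

FOLLOW(A) = ["a"]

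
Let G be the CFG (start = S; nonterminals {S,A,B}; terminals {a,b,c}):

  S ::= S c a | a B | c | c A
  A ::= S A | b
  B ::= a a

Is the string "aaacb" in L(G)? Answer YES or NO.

Convert to CNF:
  S -> S X2 | T0 B | T1 A | c
  A -> S A | b
  B -> T0 T0
  T0 -> a
  T1 -> c
  X2 -> T1 T0

Fill CYK table bottom-up:
  [0..0]={T0}  "a"  orig:{}
  [1..1]={T0}  "a"  orig:{}
  [2..2]={T0}  "a"  orig:{}
  [3..3]={S,T1}  "c"  orig:{S}
  [4..4]={A}  "b"
  [0..1]={B}  "aa"
  [1..2]={B}  "aa"
  [2..3]=∅  "ac"
  [3..4]={A,S}  "cb"
  [0..2]={S}  "aaa"
  [1..3]=∅  "aac"
  [2..4]=∅  "acb"
  [0..3]=∅  "aaac"
  [1..4]=∅  "aacb"
  [0..4]={A}  "aaacb"

S ∉ T[0,4] ⇒ NO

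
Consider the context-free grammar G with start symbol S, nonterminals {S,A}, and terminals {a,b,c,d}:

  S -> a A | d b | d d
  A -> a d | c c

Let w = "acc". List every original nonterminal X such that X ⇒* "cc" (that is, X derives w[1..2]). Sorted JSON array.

Convert to CNF:
  S -> T0 A | T1 T1 | T1 T3
  A -> T0 T1 | T2 T2
  T0 -> a
  T1 -> d
  T2 -> c
  T3 -> b

Fill CYK table bottom-up — only the sub-triangle for w[1..2]:
  [1..1]={T2}  "c"  orig:{}
  [2..2]={T2}  "c"  orig:{}
  [1..2]={A}  "cc"

Original NTs in T[1,2] deriving "cc": ["A"]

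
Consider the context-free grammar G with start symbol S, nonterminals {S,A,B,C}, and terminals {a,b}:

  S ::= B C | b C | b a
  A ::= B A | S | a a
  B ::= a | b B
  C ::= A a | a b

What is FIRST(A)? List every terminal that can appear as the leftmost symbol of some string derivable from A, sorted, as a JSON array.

FIRST iteration:
pass 1:
  A via A→a a: +{a}
  B via B→a: +{a}
  B via B→b B: +{b}
  C via C→A a: +{a}
  S via S→B C: +{a,b}
  S: {a,b}  A: {a}  B: {a,b}  C: {a}
pass 2:
  A via A→B A: +{b}
  C via C→A a: +{b}
  S: {a,b}  A: {a,b}  B: {a,b}  C: {a,b}
pass 3: — fixpoint
  S: {a,b}  A: {a,b}  B: {a,b}  C: {a,b}

FIRST(A) = ["a", "b"]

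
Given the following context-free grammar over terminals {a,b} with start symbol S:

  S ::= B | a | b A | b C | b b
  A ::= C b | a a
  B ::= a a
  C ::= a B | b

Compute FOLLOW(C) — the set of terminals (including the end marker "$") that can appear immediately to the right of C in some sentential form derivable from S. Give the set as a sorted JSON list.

FIRST sets, iterate to fixpoint:
iter 1:
  A via A→a a: +{a}
  B via B→a a: +{a}
  C via C→a B: +{a}
  C via C→b: +{b}
  S via S→B: +{a}
  S via S→b A: +{b}
  S: {a,b}  A: {a}  B: {a}  C: {a,b}
iter 2:
  A via A→C b: +{b}
  S: {a,b}  A: {a,b}  B: {a}  C: {a,b}
iter 3: — fixpoint
  S: {a,b}  A: {a,b}  B: {a}  C: {a,b}

FOLLOW sets:
initialize: $ ∈ FOLLOW(S)
round 1:
  A→C b: FOLLOW(C) ⊇ FIRST(b) = {b}; new: +{b}
  C→a B: FOLLOW(B) ⊇ FOLLOW(C) ⊇ {b}; new: +{b}
  S→B: FOLLOW(B) ⊇ FOLLOW(S) ⊇ {$}; new: +{$}
  S→b A: FOLLOW(A) ⊇ FOLLOW(S) ⊇ {$}; new: +{$}
  S→b C: FOLLOW(C) ⊇ FOLLOW(S) ⊇ {$}; new: +{$}
  FOLLOW(S)={$}  FOLLOW(A)={$}  FOLLOW(B)={$,b}  FOLLOW(C)={$,b}
round 2: (stable)
  FOLLOW(S)={$}  FOLLOW(A)={$}  FOLLOW(B)={$,b}  FOLLOW(C)={$,b}

FOLLOW(C) = ["$", "b"]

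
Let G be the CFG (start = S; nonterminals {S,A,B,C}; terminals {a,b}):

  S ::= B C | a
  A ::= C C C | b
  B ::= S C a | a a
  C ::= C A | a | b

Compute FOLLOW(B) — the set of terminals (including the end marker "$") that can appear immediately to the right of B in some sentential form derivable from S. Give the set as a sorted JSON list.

Compute FIRST by fixpoint:
[1]
  A via A→b: +{b}
  B via B→a a: +{a}
  C via C→a: +{a}
  C via C→b: +{b}
  S via S→B C: +{a}
  FIRST[S]={a}  FIRST[A]={b}  FIRST[B]={a}  FIRST[C]={a,b}
[2]
  A via A→C C C: +{a}
  FIRST[S]={a}  FIRST[A]={a,b}  FIRST[B]={a}  FIRST[C]={a,b}
[3] done
  FIRST[S]={a}  FIRST[A]={a,b}  FIRST[B]={a}  FIRST[C]={a,b}

FOLLOW sets:
seed FOLLOW(S) with $
round 1:
  A→C C C: FOLLOW(C) ⊇ FIRST(C) = {a,b}; new: +{a,b}
  B→S C a: FOLLOW(S) ⊇ FIRST(C) = {a,b}; new: +{a,b}
  C→C A: FOLLOW(A) ⊇ FOLLOW(C) ⊇ {a,b}; new: +{a,b}
  S→B C: FOLLOW(B) ⊇ FIRST(C) = {a,b}; new: +{a,b}
  S→B C: FOLLOW(C) ⊇ FOLLOW(S) ⊇ {$,a,b}; new: +{$}
  S: {$,a,b}  A: {a,b}  B: {a,b}  C: {$,a,b}
round 2:
  C→C A: FOLLOW(A) ⊇ FOLLOW(C) ⊇ {$,a,b}; new: +{$}
  S: {$,a,b}  A: {$,a,b}  B: {a,b}  C: {$,a,b}
round 3: done
  S: {$,a,b}  A: {$,a,b}  B: {a,b}  C: {$,a,b}

FOLLOW(B) = ["a", "b"]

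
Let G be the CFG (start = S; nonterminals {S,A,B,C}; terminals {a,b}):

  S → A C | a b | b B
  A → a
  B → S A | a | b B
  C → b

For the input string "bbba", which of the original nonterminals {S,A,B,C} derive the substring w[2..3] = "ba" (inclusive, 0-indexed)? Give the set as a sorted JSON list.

CNF form of G:
  S -> A C | T0 B | T1 T0
  A -> a
  B -> S A | T0 B | a
  C -> b
  T0 -> b
  T1 -> a

CYK table (by increasing span) (cells [i..j] with 2 ≤ i ≤ j ≤ 3 only):
  cell(2,2) b: {C,T0}  orig:{C}
  cell(3,3) a: {A,B,T1}  orig:{A,B}
  cell(2,3) ba: {B,S}

Original NTs in T[2,3] deriving "ba": ["B", "S"]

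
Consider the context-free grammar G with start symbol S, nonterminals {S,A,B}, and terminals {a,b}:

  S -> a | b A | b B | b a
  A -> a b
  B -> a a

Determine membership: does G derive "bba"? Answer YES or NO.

CNF form of G:
  S -> T1 A | T1 B | T1 T0 | a
  A -> T0 T1
  B -> T0 T0
  T0 -> a
  T1 -> b

Fill CYK table bottom-up:
  [0..0]={T1}  "b"  orig:{}
  [1..1]={T1}  "b"  orig:{}
  [2..2]={S,T0}  "a"  orig:{S}
  [0..1]=∅  "bb"
  [1..2]={S}  "ba"
  [0..2]=∅  "bba"

S ∉ T[0,2] ⇒ NO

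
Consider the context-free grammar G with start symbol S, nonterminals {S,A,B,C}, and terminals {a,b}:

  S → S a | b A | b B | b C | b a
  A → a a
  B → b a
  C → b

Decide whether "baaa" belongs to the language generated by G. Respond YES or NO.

CNF form of G:
  S -> S T0 | T1 A | T1 B | T1 C | T1 T0
  A -> T0 T0
  B -> T1 T0
  C -> b
  T0 -> a
  T1 -> b

CYK table (by increasing span):
  T[0,0] 'b' = {C,T1}  orig:{C}
  T[1,1] 'a' = {T0}  orig:{}
  T[2,2] 'a' = {T0}  orig:{}
  T[3,3] 'a' = {T0}  orig:{}
  T[0,1] 'ba' = {B,S}
  T[1,2] 'aa' = {A}
  T[2,3] 'aa' = {A}
  T[0,2] 'baa' = {S}
  T[1,3] 'aaa' = ∅
  T[0,3] 'baaa' = {S}

S ∈ T[0,3] ⇒ YES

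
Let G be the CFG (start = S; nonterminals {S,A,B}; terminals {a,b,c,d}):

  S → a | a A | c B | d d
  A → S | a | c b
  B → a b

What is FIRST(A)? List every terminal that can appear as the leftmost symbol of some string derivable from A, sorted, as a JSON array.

Compute FIRST by fixpoint:
[1]
  A via A→a: +{a}
  A via A→c b: +{c}
  B via B→a b: +{a}
  S via S→a: +{a}
  S via S→c B: +{c}
  S via S→d d: +{d}
  S: {a,c,d}  A: {a,c}  B: {a}
[2]
  A via A→S: +{d}
  S: {a,c,d}  A: {a,c,d}  B: {a}
[3] (stable)
  S: {a,c,d}  A: {a,c,d}  B: {a}

FIRST(A) = ["a", "c", "d"]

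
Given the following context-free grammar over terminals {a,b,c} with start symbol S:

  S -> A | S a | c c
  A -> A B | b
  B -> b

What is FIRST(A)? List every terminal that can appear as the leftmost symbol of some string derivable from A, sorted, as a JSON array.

FIRST iteration:
iter 1:
  A via A→b: +{b}
  B via B→b: +{b}
  S via S→A: +{b}
  S via S→c c: +{c}
  FIRST(S)={b,c}  FIRST(A)={b}  FIRST(B)={b}
iter 2: done
  FIRST(S)={b,c}  FIRST(A)={b}  FIRST(B)={b}

FIRST(A) = ["b"]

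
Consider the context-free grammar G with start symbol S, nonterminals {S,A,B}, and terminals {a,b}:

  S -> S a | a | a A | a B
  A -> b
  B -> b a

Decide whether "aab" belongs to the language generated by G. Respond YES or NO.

Convert to CNF:
  S -> S T1 | T1 A | T1 B | a
  A -> b
  B -> T0 T1
  T0 -> b
  T1 -> a

CYK table (by increasing span):
  T[0,0] 'a' = {S,T1}  orig:{S}
  T[1,1] 'a' = {S,T1}  orig:{S}
  T[2,2] 'b' = {A,T0}  orig:{A}
  T[0,1] 'aa' = {S}
  T[1,2] 'ab' = {S}
  T[0,2] 'aab' = ∅

S ∉ T[0,2] ⇒ NO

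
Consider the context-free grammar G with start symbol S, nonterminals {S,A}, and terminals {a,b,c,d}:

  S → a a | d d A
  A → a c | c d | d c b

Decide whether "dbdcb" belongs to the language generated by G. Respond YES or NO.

CNF form of G:
  S -> T0 T0 | T2 X5
  A -> T0 T1 | T1 T2 | T2 X4
  T0 -> a
  T1 -> c
  T2 -> d
  T3 -> b
  X4 -> T1 T3
  X5 -> T2 A

Fill CYK table bottom-up:
  T[0,0] 'd' = {T2}  orig:{}
  T[1,1] 'b' = {T3}  orig:{}
  T[2,2] 'd' = {T2}  orig:{}
  T[3,3] 'c' = {T1}  orig:{}
  T[4,4] 'b' = {T3}  orig:{}
  T[0,1] 'db' = ∅
  T[1,2] 'bd' = ∅
  T[2,3] 'dc' = ∅
  T[3,4] 'cb' = {X4}  orig:{}
  T[0,2] 'dbd' = ∅
  T[1,3] 'bdc' = ∅
  T[2,4] 'dcb' = {A}
  T[0,3] 'dbdc' = ∅
  T[1,4] 'bdcb' = ∅
  T[0,4] 'dbdcb' = ∅

S ∉ T[0,4] ⇒ NO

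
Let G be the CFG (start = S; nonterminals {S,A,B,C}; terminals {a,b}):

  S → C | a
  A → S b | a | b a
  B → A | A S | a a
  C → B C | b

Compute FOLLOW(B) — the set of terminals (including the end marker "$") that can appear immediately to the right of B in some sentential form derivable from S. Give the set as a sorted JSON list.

FIRST iteration:
pass 1:
  A via A→a: +{a}
  A via A→b a: +{b}
  B via B→A: +{a,b}
  C via C→B C: +{a,b}
  S via S→C: +{a,b}
  S: {a,b}  A: {a,b}  B: {a,b}  C: {a,b}
pass 2: (stable)
  S: {a,b}  A: {a,b}  B: {a,b}  C: {a,b}

FOLLOW sets:
seed FOLLOW(S) with $
[1]
  A→S b: FOLLOW(S) ⊇ FIRST(b) = {b}; new: +{b}
  B→A S: FOLLOW(A) ⊇ FIRST(S) = {a,b}; new: +{a,b}
  C→B C: FOLLOW(B) ⊇ FIRST(C) = {a,b}; new: +{a,b}
  S→C: FOLLOW(C) ⊇ FOLLOW(S) ⊇ {$,b}; new: +{$,b}
  S: {$,b}  A: {a,b}  B: {a,b}  C: {$,b}
[2]
  B→A S: FOLLOW(S) ⊇ FOLLOW(B) ⊇ {a,b}; new: +{a}
  S→C: FOLLOW(C) ⊇ FOLLOW(S) ⊇ {$,a,b}; new: +{a}
  S: {$,a,b}  A: {a,b}  B: {a,b}  C: {$,a,b}
[3] (stable)
  S: {$,a,b}  A: {a,b}  B: {a,b}  C: {$,a,b}

FOLLOW(B) = ["a", "b"]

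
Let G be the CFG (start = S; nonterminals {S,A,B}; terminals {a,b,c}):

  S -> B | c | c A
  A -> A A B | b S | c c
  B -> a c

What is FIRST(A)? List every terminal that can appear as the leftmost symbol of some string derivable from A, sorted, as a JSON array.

FIRST iteration:
round 1:
  A via A→b S: +{b}
  A via A→c c: +{c}
  B via B→a c: +{a}
  S via S→B: +{a}
  S via S→c: +{c}
  FIRST(S)={a,c}  FIRST(A)={b,c}  FIRST(B)={a}
round 2: — fixpoint
  FIRST(S)={a,c}  FIRST(A)={b,c}  FIRST(B)={a}

FIRST(A) = ["b", "c"]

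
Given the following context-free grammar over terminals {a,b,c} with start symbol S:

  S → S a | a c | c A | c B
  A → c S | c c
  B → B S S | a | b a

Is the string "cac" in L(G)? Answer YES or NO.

Convert to CNF:
  S -> S T2 | T0 A | T0 B | T2 T0
  A -> T0 S | T0 T0
  B -> B X3 | T1 T2 | a
  T0 -> c
  T1 -> b
  T2 -> a
  X3 -> S S

CYK fill:
  cell(0,0) c: {T0}  orig:{}
  cell(1,1) a: {B,T2}  orig:{B}
  cell(2,2) c: {T0}  orig:{}
  cell(0,1) ca: {S}
  cell(1,2) ac: {S}
  cell(0,2) cac: {A}

S ∉ T[0,2] ⇒ NO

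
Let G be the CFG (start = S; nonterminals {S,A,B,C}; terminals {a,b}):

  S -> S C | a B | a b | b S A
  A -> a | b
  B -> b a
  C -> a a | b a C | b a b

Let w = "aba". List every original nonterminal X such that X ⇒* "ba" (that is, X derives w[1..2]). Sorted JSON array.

Convert to CNF:
  S -> S C | T0 X4 | T1 B | T1 T0
  A -> a | b
  B -> T0 T1
  C -> T0 X2 | T0 X3 | T1 T1
  T0 -> b
  T1 -> a
  X2 -> T1 C
  X3 -> T1 T0
  X4 -> S A

Fill CYK table bottom-up, restricted to cells inside w[1..2]:
  T[1,1] 'b' = {A,T0}  orig:{A}
  T[2,2] 'a' = {A,T1}  orig:{A}
  T[1,2] 'ba' = {B}

Original NTs in T[1,2] deriving "ba": ["B"]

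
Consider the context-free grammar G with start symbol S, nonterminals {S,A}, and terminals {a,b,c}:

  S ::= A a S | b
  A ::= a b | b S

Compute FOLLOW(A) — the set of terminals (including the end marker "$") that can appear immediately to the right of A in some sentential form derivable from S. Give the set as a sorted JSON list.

FIRST iteration:
pass 1:
  A via A→a b: +{a}
  A via A→b S: +{b}
  S via S→A a S: +{a,b}
  FIRST[S]={a,b}  FIRST[A]={a,b}
pass 2: — fixpoint
  FIRST[S]={a,b}  FIRST[A]={a,b}

FOLLOW iteration:
initialize: $ ∈ FOLLOW(S)
round 1:
  S→A a S: FOLLOW(A) ⊇ FIRST(a) = {a}; new: +{a}
  FOLLOW[S]={$}  FOLLOW[A]={a}
round 2:
  A→b S: FOLLOW(S) ⊇ FOLLOW(A) ⊇ {a}; new: +{a}
  FOLLOW[S]={$,a}  FOLLOW[A]={a}
round 3: (no change)
  FOLLOW[S]={$,a}  FOLLOW[A]={a}

FOLLOW(A) = ["a"]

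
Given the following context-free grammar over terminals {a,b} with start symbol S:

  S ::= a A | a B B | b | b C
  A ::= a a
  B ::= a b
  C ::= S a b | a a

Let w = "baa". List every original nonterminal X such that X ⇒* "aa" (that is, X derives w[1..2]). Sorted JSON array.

CNF form of G:
  S -> T0 A | T0 X3 | T1 C | b
  A -> T0 T0
  B -> T0 T1
  C -> S X2 | T0 T0
  T0 -> a
  T1 -> b
  X2 -> T0 T1
  X3 -> B B

Fill CYK table bottom-up, restricted to cells inside w[1..2]:
  T[1,1] 'a' = {T0}  orig:{}
  T[2,2] 'a' = {T0}  orig:{}
  T[1,2] 'aa' = {A,C}

Original NTs in T[1,2] deriving "aa": ["A", "C"]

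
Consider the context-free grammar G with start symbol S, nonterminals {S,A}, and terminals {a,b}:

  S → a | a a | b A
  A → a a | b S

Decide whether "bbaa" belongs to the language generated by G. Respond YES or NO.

Convert to CNF:
  S -> T0 T0 | T1 A | a
  A -> T0 T0 | T1 S
  T0 -> a
  T1 -> b

Fill CYK table bottom-up:
  [0..0]={T1}  "b"  orig:{}
  [1..1]={T1}  "b"  orig:{}
  [2..2]={S,T0}  "a"  orig:{S}
  [3..3]={S,T0}  "a"  orig:{S}
  [0..1]=∅  "bb"
  [1..2]={A}  "ba"
  [2..3]={A,S}  "aa"
  [0..2]={S}  "bba"
  [1..3]={A,S}  "baa"
  [0..3]={A,S}  "bbaa"

S ∈ T[0,3] ⇒ YES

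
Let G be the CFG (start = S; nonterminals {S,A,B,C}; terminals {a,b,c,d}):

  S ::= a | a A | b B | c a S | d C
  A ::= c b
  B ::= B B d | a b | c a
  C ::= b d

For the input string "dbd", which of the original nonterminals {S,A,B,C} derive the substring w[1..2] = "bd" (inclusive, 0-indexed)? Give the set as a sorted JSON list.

Convert to CNF:
  S -> T0 X5 | T1 B | T2 C | T3 A | a
  A -> T0 T1
  B -> B X4 | T0 T3 | T3 T1
  C -> T1 T2
  T0 -> c
  T1 -> b
  T2 -> d
  T3 -> a
  X4 -> B T2
  X5 -> T3 S

CYK table (by increasing span), restricted to cells inside w[1..2]:
  T[1,1] 'b' = {T1}  orig:{}
  T[2,2] 'd' = {T2}  orig:{}
  T[1,2] 'bd' = {C}

Original NTs in T[1,2] deriving "bd": ["C"]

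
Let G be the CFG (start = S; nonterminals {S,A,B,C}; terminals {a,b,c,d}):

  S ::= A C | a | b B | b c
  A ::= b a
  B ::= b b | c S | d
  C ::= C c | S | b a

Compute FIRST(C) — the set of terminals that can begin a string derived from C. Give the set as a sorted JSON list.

FIRST iteration:
iter 1:
  A via A→b a: +{b}
  B via B→b b: +{b}
  B via B→c S: +{c}
  B via B→d: +{d}
  C via C→b a: +{b}
  S via S→A C: +{b}
  S via S→a: +{a}
  FIRST(S)={a,b}  FIRST(A)={b}  FIRST(B)={b,c,d}  FIRST(C)={b}
iter 2:
  C via C→S: +{a}
  FIRST(S)={a,b}  FIRST(A)={b}  FIRST(B)={b,c,d}  FIRST(C)={a,b}
iter 3: done
  FIRST(S)={a,b}  FIRST(A)={b}  FIRST(B)={b,c,d}  FIRST(C)={a,b}

FIRST(C) = ["a", "b"]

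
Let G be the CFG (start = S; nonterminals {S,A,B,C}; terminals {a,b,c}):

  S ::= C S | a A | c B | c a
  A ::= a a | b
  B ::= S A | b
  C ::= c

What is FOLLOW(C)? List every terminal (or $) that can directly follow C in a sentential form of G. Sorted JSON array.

FIRST sets, iterate to fixpoint:
iter 1:
  A via A→a a: +{a}
  A via A→b: +{b}
  B via B→b: +{b}
  C via C→c: +{c}
  S via S→C S: +{c}
  S via S→a A: +{a}
  FIRST(S)={a,c}  FIRST(A)={a,b}  FIRST(B)={b}  FIRST(C)={c}
iter 2:
  B via B→S A: +{a,c}
  FIRST(S)={a,c}  FIRST(A)={a,b}  FIRST(B)={a,b,c}  FIRST(C)={c}
iter 3: (stable)
  FIRST(S)={a,c}  FIRST(A)={a,b}  FIRST(B)={a,b,c}  FIRST(C)={c}

Compute FOLLOW by fixpoint:
initialize: $ ∈ FOLLOW(S)
iter 1:
  B→S A: FOLLOW(S) ⊇ FIRST(A) = {a,b}; new: +{a,b}
  S→C S: FOLLOW(C) ⊇ FIRST(S) = {a,c}; new: +{a,c}
  S→a A: FOLLOW(A) ⊇ FOLLOW(S) ⊇ {$,a,b}; new: +{$,a,b}
  S→c B: FOLLOW(B) ⊇ FOLLOW(S) ⊇ {$,a,b}; new: +{$,a,b}
  FOLLOW(S)={$,a,b}  FOLLOW(A)={$,a,b}  FOLLOW(B)={$,a,b}  FOLLOW(C)={a,c}
iter 2: done
  FOLLOW(S)={$,a,b}  FOLLOW(A)={$,a,b}  FOLLOW(B)={$,a,b}  FOLLOW(C)={a,c}

FOLLOW(C) = ["a", "c"]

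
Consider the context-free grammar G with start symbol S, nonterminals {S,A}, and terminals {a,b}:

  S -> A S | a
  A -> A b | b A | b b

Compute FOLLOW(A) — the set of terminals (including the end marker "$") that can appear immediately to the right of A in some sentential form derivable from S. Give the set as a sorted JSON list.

FIRST iteration:
[1]
  A via A→b A: +{b}
  S via S→A S: +{b}
  S via S→a: +{a}
  FIRST[S]={a,b}  FIRST[A]={b}
[2] — fixpoint
  FIRST[S]={a,b}  FIRST[A]={b}

FOLLOW sets:
FOLLOW(S) := {$}
iter 1:
  A→A b: FOLLOW(A) ⊇ FIRST(b) = {b}; new: +{b}
  S→A S: FOLLOW(A) ⊇ FIRST(S) = {a,b}; new: +{a}
  S: {$}  A: {a,b}
iter 2: done
  S: {$}  A: {a,b}

FOLLOW(A) = ["a", "b"]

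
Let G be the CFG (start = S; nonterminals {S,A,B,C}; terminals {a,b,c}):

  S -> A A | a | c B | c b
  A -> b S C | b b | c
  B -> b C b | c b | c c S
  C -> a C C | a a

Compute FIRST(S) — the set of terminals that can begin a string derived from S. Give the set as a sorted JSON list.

Compute FIRST by fixpoint:
pass 1:
  A via A→b S C: +{b}
  A via A→c: +{c}
  B via B→b C b: +{b}
  B via B→c b: +{c}
  C via C→a C C: +{a}
  S via S→A A: +{b,c}
  S via S→a: +{a}
  S: {a,b,c}  A: {b,c}  B: {b,c}  C: {a}
pass 2: done
  S: {a,b,c}  A: {b,c}  B: {b,c}  C: {a}

FIRST(S) = ["a", "b", "c"]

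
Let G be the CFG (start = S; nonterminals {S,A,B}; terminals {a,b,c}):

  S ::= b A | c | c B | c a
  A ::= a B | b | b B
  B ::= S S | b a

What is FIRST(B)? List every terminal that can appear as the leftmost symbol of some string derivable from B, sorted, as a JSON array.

FIRST sets, iterate to fixpoint:
pass 1:
  A via A→a B: +{a}
  A via A→b: +{b}
  B via B→b a: +{b}
  S via S→b A: +{b}
  S via S→c: +{c}
  FIRST(S)={b,c}  FIRST(A)={a,b}  FIRST(B)={b}
pass 2:
  B via B→S S: +{c}
  FIRST(S)={b,c}  FIRST(A)={a,b}  FIRST(B)={b,c}
pass 3: (stable)
  FIRST(S)={b,c}  FIRST(A)={a,b}  FIRST(B)={b,c}

FIRST(B) = ["b", "c"]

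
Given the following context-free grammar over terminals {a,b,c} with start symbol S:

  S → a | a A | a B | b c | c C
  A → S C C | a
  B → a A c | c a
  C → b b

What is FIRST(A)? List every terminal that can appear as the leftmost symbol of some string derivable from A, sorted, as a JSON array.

Compute FIRST by fixpoint:
pass 1:
  A via A→a: +{a}
  B via B→a A c: +{a}
  B via B→c a: +{c}
  C via C→b b: +{b}
  S via S→a: +{a}
  S via S→b c: +{b}
  S via S→c C: +{c}
  FIRST[S]={a,b,c}  FIRST[A]={a}  FIRST[B]={a,c}  FIRST[C]={b}
pass 2:
  A via A→S C C: +{b,c}
  FIRST[S]={a,b,c}  FIRST[A]={a,b,c}  FIRST[B]={a,c}  FIRST[C]={b}
pass 3: done
  FIRST[S]={a,b,c}  FIRST[A]={a,b,c}  FIRST[B]={a,c}  FIRST[C]={b}

FIRST(A) = ["a", "b", "c"]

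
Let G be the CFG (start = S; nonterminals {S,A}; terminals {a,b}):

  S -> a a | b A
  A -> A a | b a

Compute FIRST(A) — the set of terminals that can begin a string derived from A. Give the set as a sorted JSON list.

Compute FIRST by fixpoint:
round 1:
  A via A→b a: +{b}
  S via S→a a: +{a}
  S via S→b A: +{b}
  S: {a,b}  A: {b}
round 2: (stable)
  S: {a,b}  A: {b}

FIRST(A) = ["b"]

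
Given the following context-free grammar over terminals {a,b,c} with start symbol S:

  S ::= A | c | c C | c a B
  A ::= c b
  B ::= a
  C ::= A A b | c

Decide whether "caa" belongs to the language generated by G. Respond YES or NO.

Convert to CNF:
  S -> T0 C | T0 T1 | T0 X4 | c
  A -> T0 T1
  B -> a
  C -> A X3 | c
  T0 -> c
  T1 -> b
  T2 -> a
  X3 -> A T1
  X4 -> T2 B

CYK fill:
  T[0,0] 'c' = {C,S,T0}  orig:{C,S}
  T[1,1] 'a' = {B,T2}  orig:{B}
  T[2,2] 'a' = {B,T2}  orig:{B}
  T[0,1] 'ca' = ∅
  T[1,2] 'aa' = {X4}  orig:{}
  T[0,2] 'caa' = {S}

S ∈ T[0,2] ⇒ YES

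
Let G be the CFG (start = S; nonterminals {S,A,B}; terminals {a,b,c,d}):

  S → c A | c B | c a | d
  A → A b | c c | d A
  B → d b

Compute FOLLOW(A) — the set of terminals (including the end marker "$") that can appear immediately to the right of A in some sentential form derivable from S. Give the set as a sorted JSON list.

FIRST sets, iterate to fixpoint:
[1]
  A via A→c c: +{c}
  A via A→d A: +{d}
  B via B→d b: +{d}
  S via S→c A: +{c}
  S via S→d: +{d}
  FIRST(S)={c,d}  FIRST(A)={c,d}  FIRST(B)={d}
[2] (stable)
  FIRST(S)={c,d}  FIRST(A)={c,d}  FIRST(B)={d}

Compute FOLLOW by fixpoint:
FOLLOW(S) := {$}
round 1:
  A→A b: FOLLOW(A) ⊇ FIRST(b) = {b}; new: +{b}
  S→c A: FOLLOW(A) ⊇ FOLLOW(S) ⊇ {$}; new: +{$}
  S→c B: FOLLOW(B) ⊇ FOLLOW(S) ⊇ {$}; new: +{$}
  FOLLOW[S]={$}  FOLLOW[A]={$,b}  FOLLOW[B]={$}
round 2: (no change)
  FOLLOW[S]={$}  FOLLOW[A]={$,b}  FOLLOW[B]={$}

FOLLOW(A) = ["$", "b"]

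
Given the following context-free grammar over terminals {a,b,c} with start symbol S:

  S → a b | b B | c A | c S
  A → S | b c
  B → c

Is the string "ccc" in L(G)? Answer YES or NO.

CNF form of G:
  S -> T0 T1 | T1 B | T2 A | T2 S
  A -> T0 T1 | T1 B | T1 T2 | T2 A | T2 S
  B -> c
  T0 -> a
  T1 -> b
  T2 -> c

Fill CYK table bottom-up:
  T[0,0] 'c' = {B,T2}  orig:{B}
  T[1,1] 'c' = {B,T2}  orig:{B}
  T[2,2] 'c' = {B,T2}  orig:{B}
  T[0,1] 'cc' = ∅
  T[1,2] 'cc' = ∅
  T[0,2] 'ccc' = ∅

S ∉ T[0,2] ⇒ NO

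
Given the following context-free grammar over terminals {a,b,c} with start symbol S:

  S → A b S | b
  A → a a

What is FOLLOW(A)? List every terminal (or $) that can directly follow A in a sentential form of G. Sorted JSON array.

FIRST sets, iterate to fixpoint:
[1]
  A via A→a a: +{a}
  S via S→A b S: +{a}
  S via S→b: +{b}
  FIRST(S)={a,b}  FIRST(A)={a}
[2] (no change)
  FIRST(S)={a,b}  FIRST(A)={a}

Compute FOLLOW by fixpoint:
FOLLOW(S) := {$}
pass 1:
  S→A b S: FOLLOW(A) ⊇ FIRST(b) = {b}; new: +{b}
  S: {$}  A: {b}
pass 2: (no change)
  S: {$}  A: {b}

FOLLOW(A) = ["b"]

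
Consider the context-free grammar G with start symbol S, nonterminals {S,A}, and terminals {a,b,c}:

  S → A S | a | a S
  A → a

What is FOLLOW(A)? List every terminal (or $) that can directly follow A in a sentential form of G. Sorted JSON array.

Compute FIRST by fixpoint:
[1]
  A via A→a: +{a}
  S via S→A S: +{a}
  FIRST[S]={a}  FIRST[A]={a}
[2] — fixpoint
  FIRST[S]={a}  FIRST[A]={a}

Compute FOLLOW by fixpoint:
FOLLOW(S) := {$}
[1]
  S→A S: FOLLOW(A) ⊇ FIRST(S) = {a}; new: +{a}
  S: {$}  A: {a}
[2] (stable)
  S: {$}  A: {a}

FOLLOW(A) = ["a"]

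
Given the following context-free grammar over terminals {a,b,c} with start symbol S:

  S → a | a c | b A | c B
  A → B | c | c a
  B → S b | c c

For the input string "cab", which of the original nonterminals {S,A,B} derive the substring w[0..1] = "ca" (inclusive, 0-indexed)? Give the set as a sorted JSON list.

Convert to CNF:
  S -> T0 A | T1 B | T2 T1 | a
  A -> S T0 | T1 T1 | T1 T2 | c
  B -> S T0 | T1 T1
  T0 -> b
  T1 -> c
  T2 -> a

Fill CYK table bottom-up (cells [i..j] with 0 ≤ i ≤ j ≤ 1 only):
  T[0,0] 'c' = {A,T1}  orig:{A}
  T[1,1] 'a' = {S,T2}  orig:{S}
  T[0,1] 'ca' = {A}

Original NTs in T[0,1] deriving "ca": ["A"]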